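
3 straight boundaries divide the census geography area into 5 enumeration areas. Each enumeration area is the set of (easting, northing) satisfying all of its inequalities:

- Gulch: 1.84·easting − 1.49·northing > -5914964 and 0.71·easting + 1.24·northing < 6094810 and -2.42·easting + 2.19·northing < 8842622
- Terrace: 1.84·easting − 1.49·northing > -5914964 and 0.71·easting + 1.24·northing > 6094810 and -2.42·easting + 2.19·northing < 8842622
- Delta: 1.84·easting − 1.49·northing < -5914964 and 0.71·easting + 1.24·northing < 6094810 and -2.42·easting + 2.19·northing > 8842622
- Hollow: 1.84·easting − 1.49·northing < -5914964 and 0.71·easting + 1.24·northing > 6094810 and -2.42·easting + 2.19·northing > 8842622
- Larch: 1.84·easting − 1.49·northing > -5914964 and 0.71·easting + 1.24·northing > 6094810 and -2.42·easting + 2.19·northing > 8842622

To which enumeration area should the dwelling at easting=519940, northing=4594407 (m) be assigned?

Gulch

1.84·519940 − 1.49·4594407 = -5888976.830, which is > -5914964
0.71·519940 + 1.24·4594407 = 6066222.080, which is < 6094810
-2.42·519940 + 2.19·4594407 = 8803496.530, which is < 8842622
This sign pattern matches Gulch.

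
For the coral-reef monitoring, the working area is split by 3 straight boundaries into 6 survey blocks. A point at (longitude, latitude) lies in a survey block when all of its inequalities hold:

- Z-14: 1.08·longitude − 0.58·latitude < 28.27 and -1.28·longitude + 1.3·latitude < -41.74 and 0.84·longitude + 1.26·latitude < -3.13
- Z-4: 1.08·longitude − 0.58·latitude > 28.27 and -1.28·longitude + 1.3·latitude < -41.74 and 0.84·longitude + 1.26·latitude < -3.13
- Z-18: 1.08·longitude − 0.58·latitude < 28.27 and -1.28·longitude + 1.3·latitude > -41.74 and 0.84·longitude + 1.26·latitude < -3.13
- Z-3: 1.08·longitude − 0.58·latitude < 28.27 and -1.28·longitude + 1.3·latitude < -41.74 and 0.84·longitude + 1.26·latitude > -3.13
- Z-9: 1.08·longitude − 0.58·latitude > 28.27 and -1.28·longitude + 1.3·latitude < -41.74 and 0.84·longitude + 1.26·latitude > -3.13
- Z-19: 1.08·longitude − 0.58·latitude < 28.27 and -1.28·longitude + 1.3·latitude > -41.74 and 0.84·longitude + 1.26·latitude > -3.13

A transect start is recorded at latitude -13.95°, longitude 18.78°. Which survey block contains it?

Z-9

1.08·18.78 − 0.58·-13.95 = 28.373, which is > 28.27
-1.28·18.78 + 1.3·-13.95 = -42.173, which is < -41.74
0.84·18.78 + 1.26·-13.95 = -1.802, which is > -3.13
This sign pattern matches Z-9.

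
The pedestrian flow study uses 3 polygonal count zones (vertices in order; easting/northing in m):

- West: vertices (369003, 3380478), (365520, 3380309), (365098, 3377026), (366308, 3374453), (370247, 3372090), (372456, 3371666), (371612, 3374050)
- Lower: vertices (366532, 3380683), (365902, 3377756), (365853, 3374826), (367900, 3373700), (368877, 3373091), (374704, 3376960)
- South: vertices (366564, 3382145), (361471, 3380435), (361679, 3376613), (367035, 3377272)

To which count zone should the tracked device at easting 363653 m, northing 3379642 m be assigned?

South

Cast a ray rightward from (363653, 3379642). For each polygon, the edges (by vertex number in listed order) whose endpoints lie on opposite sides of northing = 3379642, where each meets that height, and whether that is right or left of the point:
West: 2–3 at easting≈365434.3 (right), 7–1 at easting≈369342.3 (right) → 2 crossings.
Lower: 1–2 at easting≈366307.9 (right), 6–1 at easting≈368817.0 (right) → 2 crossings.
South: 2–3 at easting≈361514.2 (left), 4–1 at easting≈366805.9 (right) → 1 crossing.
Only South has an odd count, so the point is inside South.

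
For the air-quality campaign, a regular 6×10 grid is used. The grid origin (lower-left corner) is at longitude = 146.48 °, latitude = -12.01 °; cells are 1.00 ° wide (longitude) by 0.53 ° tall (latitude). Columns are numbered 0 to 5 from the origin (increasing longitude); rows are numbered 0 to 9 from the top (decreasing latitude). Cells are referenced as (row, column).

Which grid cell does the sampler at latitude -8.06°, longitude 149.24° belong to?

(2, 2)

Column index: ⌊(149.24 − 146.48) / 1.00⌋ = ⌊2.760⌋ = 2
Row offset from origin: ⌊(-8.06 − -12.01) / 0.53⌋ = ⌊7.453⌋ = 7 → row 2 (counted from top)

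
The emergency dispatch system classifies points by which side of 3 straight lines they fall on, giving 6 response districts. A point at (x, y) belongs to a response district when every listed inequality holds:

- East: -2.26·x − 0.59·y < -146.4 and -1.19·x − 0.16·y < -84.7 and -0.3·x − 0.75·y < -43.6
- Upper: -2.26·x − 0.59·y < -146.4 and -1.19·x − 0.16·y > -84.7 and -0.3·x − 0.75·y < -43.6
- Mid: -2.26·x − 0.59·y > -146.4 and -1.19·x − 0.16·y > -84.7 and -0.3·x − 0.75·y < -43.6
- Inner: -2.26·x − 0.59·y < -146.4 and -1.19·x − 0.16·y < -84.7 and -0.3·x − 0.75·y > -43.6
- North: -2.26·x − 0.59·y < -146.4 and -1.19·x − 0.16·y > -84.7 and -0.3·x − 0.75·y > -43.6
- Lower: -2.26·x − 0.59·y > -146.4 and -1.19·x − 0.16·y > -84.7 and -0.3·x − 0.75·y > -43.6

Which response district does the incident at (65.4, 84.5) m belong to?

East

-2.26·65.4 − 0.59·84.5 = -197.659, which is < -146.4
-1.19·65.4 − 0.16·84.5 = -91.346, which is < -84.7
-0.3·65.4 − 0.75·84.5 = -82.995, which is < -43.6
This sign pattern matches East.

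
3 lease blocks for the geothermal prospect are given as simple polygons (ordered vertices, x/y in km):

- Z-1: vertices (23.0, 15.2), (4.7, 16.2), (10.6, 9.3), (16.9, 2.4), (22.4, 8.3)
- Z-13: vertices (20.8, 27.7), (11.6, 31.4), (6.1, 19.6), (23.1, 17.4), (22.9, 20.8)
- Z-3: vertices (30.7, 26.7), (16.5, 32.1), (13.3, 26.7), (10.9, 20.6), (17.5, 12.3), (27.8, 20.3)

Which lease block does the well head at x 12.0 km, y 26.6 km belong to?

Cast a ray rightward from (12.0, 26.6). For each polygon, the edges (by vertex number in listed order) whose endpoints lie on opposite sides of y = 26.6, where each meets that height, and whether that is right or left of the point:
Z-1: no edge straddles that height → 0 crossings.
Z-13: 2–3 at x≈9.36 (left), 5–1 at x≈21.13 (right) → 1 crossing.
Z-3: 3–4 at x≈13.26 (right), 6–1 at x≈30.65 (right) → 2 crossings.
Only Z-13 has an odd count, so the point is inside Z-13.

Z-13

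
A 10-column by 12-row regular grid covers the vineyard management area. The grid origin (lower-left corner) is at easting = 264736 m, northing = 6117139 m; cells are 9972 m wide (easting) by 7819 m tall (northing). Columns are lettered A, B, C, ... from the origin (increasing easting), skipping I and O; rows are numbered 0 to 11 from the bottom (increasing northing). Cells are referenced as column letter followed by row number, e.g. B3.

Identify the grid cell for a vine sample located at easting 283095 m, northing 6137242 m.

B2

Column index: ⌊(283095 − 264736) / 9972⌋ = ⌊1.841⌋ = 1 → column B
Row offset from origin: ⌊(6137242 − 6117139) / 7819⌋ = ⌊2.571⌋ = 2 → row 2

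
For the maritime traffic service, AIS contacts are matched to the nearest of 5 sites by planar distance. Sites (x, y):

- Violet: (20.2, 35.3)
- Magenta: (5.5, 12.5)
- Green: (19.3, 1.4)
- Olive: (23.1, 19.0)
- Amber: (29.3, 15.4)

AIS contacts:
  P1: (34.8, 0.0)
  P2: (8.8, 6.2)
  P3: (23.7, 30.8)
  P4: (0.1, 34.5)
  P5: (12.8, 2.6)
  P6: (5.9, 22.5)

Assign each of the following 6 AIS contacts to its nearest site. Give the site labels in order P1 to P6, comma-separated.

P1 → Green (d²=242.21)
P2 → Magenta (d²=50.58)
P3 → Violet (d²=32.50)
P4 → Violet (d²=404.65)
P5 → Green (d²=43.69)
P6 → Magenta (d²=100.16)

Green, Magenta, Violet, Violet, Green, Magenta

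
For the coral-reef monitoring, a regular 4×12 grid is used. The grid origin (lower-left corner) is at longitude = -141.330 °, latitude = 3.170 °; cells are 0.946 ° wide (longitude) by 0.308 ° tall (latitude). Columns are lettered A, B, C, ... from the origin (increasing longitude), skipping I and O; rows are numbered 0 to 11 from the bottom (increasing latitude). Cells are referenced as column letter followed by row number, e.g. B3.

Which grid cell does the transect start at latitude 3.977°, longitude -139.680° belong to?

Column index: ⌊(-139.680 − -141.330) / 0.946⌋ = ⌊1.744⌋ = 1 → column B
Row offset from origin: ⌊(3.977 − 3.170) / 0.308⌋ = ⌊2.620⌋ = 2 → row 2

B2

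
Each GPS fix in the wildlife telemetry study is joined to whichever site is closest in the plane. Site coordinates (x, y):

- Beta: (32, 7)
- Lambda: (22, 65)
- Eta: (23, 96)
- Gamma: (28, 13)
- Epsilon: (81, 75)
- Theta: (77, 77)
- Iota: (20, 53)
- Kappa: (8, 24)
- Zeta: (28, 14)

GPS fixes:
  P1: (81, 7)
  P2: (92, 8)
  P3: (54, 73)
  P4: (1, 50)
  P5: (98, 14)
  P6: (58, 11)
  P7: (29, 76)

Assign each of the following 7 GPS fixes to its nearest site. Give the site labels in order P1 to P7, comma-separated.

Beta, Beta, Theta, Iota, Epsilon, Beta, Lambda

P1 → Beta (d²=2401.00)
P2 → Beta (d²=3601.00)
P3 → Theta (d²=545.00)
P4 → Iota (d²=370.00)
P5 → Epsilon (d²=4010.00)
P6 → Beta (d²=692.00)
P7 → Lambda (d²=170.00)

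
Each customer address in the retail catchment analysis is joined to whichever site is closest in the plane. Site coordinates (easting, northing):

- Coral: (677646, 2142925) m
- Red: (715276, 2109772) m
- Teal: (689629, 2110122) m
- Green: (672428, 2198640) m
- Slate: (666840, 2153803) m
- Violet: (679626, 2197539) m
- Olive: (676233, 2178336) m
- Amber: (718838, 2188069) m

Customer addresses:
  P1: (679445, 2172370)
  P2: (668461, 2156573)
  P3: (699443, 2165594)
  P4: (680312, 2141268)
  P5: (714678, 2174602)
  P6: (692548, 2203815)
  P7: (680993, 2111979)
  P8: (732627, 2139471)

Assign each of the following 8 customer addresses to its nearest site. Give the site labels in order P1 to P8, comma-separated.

Olive, Slate, Olive, Coral, Amber, Violet, Teal, Red

P1 → Olive (d²=45910100.00)
P2 → Slate (d²=10300541.00)
P3 → Olive (d²=701062664.00)
P4 → Coral (d²=9853205.00)
P5 → Amber (d²=198665689.00)
P6 → Violet (d²=206366260.00)
P7 → Teal (d²=78028945.00)
P8 → Red (d²=1183087802.00)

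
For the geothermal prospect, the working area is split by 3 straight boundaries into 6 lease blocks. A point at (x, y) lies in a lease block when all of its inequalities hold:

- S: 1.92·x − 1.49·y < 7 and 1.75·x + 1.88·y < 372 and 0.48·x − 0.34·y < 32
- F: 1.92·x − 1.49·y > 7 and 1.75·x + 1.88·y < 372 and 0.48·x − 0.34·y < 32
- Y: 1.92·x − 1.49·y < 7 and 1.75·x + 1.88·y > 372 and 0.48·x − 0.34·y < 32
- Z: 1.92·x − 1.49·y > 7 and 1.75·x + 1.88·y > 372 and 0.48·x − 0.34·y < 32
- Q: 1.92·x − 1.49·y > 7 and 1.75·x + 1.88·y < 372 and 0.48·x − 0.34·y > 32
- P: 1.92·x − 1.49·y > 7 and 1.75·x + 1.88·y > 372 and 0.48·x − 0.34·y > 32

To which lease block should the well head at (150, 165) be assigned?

1.92·150 − 1.49·165 = 42.150, which is > 7
1.75·150 + 1.88·165 = 572.700, which is > 372
0.48·150 − 0.34·165 = 15.900, which is < 32
This sign pattern matches Z.

Z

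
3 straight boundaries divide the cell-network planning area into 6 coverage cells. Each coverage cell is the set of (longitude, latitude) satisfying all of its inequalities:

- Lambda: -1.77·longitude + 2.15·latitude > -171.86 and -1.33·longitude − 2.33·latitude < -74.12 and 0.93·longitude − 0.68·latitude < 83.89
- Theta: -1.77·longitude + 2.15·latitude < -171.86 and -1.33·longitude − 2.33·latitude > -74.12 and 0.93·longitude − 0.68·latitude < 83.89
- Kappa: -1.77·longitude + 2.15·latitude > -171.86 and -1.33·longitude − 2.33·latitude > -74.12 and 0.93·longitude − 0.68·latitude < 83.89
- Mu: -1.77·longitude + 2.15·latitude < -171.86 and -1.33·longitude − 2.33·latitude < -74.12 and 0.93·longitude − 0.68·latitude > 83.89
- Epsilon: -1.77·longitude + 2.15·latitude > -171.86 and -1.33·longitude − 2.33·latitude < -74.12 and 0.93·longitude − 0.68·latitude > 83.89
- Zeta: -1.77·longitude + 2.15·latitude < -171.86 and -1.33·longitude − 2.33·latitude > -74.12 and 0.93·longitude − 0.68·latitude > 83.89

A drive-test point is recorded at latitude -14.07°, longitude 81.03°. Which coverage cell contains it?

Mu

-1.77·81.03 + 2.15·-14.07 = -173.674, which is < -171.86
-1.33·81.03 − 2.33·-14.07 = -74.987, which is < -74.12
0.93·81.03 − 0.68·-14.07 = 84.925, which is > 83.89
This sign pattern matches Mu.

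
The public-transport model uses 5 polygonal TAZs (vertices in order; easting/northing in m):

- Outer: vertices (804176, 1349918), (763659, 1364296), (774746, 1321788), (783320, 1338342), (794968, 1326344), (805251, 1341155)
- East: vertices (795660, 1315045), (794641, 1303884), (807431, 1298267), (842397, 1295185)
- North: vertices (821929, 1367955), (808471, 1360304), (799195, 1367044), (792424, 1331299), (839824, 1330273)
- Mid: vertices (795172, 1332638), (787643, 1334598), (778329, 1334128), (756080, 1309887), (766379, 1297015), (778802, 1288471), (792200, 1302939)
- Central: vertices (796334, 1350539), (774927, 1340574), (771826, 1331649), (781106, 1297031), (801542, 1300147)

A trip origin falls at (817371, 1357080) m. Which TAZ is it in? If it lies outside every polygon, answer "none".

Cast a ray rightward from (817371, 1357080). For each polygon, the edges (by vertex number in listed order) whose endpoints lie on opposite sides of northing = 1357080, where each meets that height, and whether that is right or left of the point:
Outer: 1–2 at easting≈783993.6 (left), 2–3 at easting≈765541.1 (left) → 0 crossings.
East: no edge straddles that height → 0 crossings.
North: 3–4 at easting≈797307.6 (left), 5–1 at easting≈827093.5 (right) → 1 crossing.
Mid: no edge straddles that height → 0 crossings.
Central: no edge straddles that height → 0 crossings.
Only North has an odd count, so the point is inside North.

North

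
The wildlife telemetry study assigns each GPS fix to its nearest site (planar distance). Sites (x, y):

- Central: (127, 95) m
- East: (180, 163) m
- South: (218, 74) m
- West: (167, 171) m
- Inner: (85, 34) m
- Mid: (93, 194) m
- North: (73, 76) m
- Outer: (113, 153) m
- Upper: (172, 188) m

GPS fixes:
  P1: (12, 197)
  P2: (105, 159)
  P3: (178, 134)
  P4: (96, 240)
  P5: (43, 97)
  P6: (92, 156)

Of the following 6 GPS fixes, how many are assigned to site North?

P1 → Mid
P2 → Outer
P3 → East
P4 → Mid
P5 → North
P6 → Outer
1 of the 6 goes to North.

1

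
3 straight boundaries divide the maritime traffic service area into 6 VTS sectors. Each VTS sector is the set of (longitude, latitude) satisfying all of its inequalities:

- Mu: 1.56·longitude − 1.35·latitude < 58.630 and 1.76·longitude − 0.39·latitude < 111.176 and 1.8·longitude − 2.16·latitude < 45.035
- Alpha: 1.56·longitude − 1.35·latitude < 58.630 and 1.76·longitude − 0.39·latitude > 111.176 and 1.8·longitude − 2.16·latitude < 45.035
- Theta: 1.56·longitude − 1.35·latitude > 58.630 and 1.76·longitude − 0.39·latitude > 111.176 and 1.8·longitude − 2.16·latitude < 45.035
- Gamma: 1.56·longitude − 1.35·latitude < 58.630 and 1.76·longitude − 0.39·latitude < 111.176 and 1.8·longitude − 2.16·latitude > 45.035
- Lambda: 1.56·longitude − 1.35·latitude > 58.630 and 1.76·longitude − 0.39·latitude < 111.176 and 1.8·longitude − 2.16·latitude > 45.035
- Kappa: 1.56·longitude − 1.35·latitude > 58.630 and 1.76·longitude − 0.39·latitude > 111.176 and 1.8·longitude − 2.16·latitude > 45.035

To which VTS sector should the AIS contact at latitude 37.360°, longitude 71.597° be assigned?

Kappa

1.56·71.597 − 1.35·37.360 = 61.255, which is > 58.630
1.76·71.597 − 0.39·37.360 = 111.440, which is > 111.176
1.8·71.597 − 2.16·37.360 = 48.177, which is > 45.035
This sign pattern matches Kappa.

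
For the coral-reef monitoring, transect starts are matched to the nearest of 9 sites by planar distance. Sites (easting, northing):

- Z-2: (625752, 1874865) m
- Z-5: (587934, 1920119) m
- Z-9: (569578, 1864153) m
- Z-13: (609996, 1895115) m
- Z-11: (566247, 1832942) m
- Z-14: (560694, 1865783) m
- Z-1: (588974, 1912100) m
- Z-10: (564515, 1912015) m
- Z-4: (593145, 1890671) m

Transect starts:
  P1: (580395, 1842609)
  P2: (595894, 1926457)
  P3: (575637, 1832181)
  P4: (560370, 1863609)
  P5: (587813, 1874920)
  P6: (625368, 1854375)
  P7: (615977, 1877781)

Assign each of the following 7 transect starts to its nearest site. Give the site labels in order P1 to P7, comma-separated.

P1 → Z-11 (d²=293616793.00)
P2 → Z-5 (d²=103531844.00)
P3 → Z-11 (d²=88751221.00)
P4 → Z-14 (d²=4831252.00)
P5 → Z-4 (d²=276524225.00)
P6 → Z-2 (d²=419987556.00)
P7 → Z-2 (d²=104053681.00)

Z-11, Z-5, Z-11, Z-14, Z-4, Z-2, Z-2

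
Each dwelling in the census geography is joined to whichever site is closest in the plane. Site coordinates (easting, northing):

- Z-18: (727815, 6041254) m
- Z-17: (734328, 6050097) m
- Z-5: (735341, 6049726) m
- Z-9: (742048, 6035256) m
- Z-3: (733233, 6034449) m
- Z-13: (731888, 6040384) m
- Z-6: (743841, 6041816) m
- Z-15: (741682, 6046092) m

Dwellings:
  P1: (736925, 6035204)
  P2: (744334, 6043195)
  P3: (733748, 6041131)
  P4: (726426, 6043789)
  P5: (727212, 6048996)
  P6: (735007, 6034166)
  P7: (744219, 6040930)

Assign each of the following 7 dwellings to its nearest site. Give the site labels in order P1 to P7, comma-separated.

P1 → Z-3 (d²=14200889.00)
P2 → Z-6 (d²=2144690.00)
P3 → Z-13 (d²=4017609.00)
P4 → Z-18 (d²=8355546.00)
P5 → Z-17 (d²=51849657.00)
P6 → Z-3 (d²=3227165.00)
P7 → Z-6 (d²=927880.00)

Z-3, Z-6, Z-13, Z-18, Z-17, Z-3, Z-6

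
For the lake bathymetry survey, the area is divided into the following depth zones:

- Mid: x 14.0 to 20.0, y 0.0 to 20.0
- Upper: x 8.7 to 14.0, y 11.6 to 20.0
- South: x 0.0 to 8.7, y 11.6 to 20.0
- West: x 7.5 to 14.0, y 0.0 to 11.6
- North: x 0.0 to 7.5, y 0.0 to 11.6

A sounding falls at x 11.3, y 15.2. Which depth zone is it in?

The point has x = 11.3 and y = 15.2.
Only Upper satisfies 8.7 ≤ x ≤ 14.0 and 11.6 ≤ y ≤ 20.0.

Upper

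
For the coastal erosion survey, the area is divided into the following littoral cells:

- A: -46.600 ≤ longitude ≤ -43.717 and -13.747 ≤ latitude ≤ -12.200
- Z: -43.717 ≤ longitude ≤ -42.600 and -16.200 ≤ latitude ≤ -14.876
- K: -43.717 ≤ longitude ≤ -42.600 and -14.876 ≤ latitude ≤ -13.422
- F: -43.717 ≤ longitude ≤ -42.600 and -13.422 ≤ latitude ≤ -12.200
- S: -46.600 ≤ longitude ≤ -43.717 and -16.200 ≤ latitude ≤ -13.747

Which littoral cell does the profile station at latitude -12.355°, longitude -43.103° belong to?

The point has longitude = -43.103 and latitude = -12.355.
Only F satisfies -43.717 ≤ longitude ≤ -42.600 and -13.422 ≤ latitude ≤ -12.200.

F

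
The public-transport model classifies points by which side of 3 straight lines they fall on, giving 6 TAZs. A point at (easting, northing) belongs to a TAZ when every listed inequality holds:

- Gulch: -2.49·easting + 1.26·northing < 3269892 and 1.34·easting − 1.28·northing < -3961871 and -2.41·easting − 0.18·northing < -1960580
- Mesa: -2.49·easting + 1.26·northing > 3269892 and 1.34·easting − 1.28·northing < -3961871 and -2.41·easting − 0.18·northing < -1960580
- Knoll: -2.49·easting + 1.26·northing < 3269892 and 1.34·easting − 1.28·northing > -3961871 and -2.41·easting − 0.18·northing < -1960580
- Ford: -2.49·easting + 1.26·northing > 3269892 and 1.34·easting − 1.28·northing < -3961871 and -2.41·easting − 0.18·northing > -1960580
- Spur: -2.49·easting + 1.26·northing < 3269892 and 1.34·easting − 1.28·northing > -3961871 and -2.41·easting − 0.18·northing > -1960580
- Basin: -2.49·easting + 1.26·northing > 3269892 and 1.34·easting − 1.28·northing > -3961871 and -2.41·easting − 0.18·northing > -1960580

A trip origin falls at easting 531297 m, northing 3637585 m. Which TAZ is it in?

Spur

-2.49·531297 + 1.26·3637585 = 3260427.570, which is < 3269892
1.34·531297 − 1.28·3637585 = -3944170.820, which is > -3961871
-2.41·531297 − 0.18·3637585 = -1935191.070, which is > -1960580
This sign pattern matches Spur.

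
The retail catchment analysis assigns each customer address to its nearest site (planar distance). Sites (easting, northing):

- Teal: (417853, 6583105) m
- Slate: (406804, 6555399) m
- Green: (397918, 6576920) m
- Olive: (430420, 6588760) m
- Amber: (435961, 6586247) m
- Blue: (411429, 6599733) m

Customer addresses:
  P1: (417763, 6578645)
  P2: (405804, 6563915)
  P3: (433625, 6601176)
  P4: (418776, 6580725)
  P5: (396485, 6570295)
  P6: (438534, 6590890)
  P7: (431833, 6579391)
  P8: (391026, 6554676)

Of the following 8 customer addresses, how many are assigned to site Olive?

P1 → Teal
P2 → Slate
P3 → Olive
P4 → Teal
P5 → Green
P6 → Amber
P7 → Amber
P8 → Slate
1 of the 8 goes to Olive.

1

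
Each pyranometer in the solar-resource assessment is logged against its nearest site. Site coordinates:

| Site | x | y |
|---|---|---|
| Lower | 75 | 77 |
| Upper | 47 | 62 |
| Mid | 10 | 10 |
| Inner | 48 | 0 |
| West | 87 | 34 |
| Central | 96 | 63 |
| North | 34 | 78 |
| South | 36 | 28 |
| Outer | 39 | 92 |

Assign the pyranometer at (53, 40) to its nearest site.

Squared distances to each site:
Lower: 1853.000; Upper: 520.000; Mid: 2749.000; Inner: 1625.000; West: 1192.000; Central: 2378.000; North: 1805.000; South: 433.000; Outer: 2900.000.
Minimum at South.

South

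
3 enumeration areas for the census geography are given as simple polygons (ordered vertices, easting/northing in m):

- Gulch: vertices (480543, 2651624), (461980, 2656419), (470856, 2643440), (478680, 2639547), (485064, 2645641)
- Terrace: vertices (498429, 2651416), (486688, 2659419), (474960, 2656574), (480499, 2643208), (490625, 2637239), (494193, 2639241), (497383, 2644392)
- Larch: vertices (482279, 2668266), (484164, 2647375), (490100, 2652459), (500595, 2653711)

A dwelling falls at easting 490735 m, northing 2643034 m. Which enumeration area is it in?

Terrace

Cast a ray rightward from (490735, 2643034). For each polygon, the edges (by vertex number in listed order) whose endpoints lie on opposite sides of northing = 2643034, where each meets that height, and whether that is right or left of the point:
Gulch: 3–4 at easting≈471672.0 (left), 4–5 at easting≈482332.9 (left) → 0 crossings.
Terrace: 4–5 at easting≈480794.2 (left), 6–7 at easting≈496542.0 (right) → 1 crossing.
Larch: no edge straddles that height → 0 crossings.
Only Terrace has an odd count, so the point is inside Terrace.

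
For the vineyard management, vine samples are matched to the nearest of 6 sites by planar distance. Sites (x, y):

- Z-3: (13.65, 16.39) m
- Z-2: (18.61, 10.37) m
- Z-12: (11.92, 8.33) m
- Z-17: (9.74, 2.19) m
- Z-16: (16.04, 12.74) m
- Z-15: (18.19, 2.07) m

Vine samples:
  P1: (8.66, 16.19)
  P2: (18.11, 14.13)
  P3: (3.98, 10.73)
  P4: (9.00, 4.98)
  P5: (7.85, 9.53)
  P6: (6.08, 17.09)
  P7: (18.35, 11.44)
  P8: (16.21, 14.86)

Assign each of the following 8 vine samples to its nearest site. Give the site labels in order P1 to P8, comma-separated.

P1 → Z-3 (d²=24.94)
P2 → Z-16 (d²=6.22)
P3 → Z-12 (d²=68.80)
P4 → Z-17 (d²=8.33)
P5 → Z-12 (d²=18.00)
P6 → Z-3 (d²=57.79)
P7 → Z-2 (d²=1.21)
P8 → Z-16 (d²=4.52)

Z-3, Z-16, Z-12, Z-17, Z-12, Z-3, Z-2, Z-16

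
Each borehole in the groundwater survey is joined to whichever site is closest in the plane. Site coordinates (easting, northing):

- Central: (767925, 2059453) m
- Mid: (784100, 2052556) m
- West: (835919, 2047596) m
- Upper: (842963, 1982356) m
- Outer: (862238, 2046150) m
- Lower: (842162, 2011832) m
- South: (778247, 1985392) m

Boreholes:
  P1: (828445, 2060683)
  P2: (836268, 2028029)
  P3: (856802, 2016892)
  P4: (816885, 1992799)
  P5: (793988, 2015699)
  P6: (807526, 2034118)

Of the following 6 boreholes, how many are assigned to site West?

1

P1 → West
P2 → Lower
P3 → Lower
P4 → Upper
P5 → South
P6 → Mid
1 of the 6 goes to West.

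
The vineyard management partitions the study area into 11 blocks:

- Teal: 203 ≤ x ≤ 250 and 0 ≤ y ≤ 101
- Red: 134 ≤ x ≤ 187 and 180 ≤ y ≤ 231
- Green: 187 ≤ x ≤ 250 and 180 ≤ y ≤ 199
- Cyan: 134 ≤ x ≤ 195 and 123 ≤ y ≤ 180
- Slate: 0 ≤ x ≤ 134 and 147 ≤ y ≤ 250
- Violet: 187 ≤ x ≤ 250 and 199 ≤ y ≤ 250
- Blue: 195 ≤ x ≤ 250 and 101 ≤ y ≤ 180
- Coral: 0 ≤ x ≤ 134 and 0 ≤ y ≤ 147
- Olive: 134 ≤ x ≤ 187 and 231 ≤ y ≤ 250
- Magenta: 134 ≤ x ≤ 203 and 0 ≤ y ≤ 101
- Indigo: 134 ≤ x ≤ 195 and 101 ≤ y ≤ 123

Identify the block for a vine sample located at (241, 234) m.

Violet

The point has x = 241 and y = 234.
Only Violet satisfies 187 ≤ x ≤ 250 and 199 ≤ y ≤ 250.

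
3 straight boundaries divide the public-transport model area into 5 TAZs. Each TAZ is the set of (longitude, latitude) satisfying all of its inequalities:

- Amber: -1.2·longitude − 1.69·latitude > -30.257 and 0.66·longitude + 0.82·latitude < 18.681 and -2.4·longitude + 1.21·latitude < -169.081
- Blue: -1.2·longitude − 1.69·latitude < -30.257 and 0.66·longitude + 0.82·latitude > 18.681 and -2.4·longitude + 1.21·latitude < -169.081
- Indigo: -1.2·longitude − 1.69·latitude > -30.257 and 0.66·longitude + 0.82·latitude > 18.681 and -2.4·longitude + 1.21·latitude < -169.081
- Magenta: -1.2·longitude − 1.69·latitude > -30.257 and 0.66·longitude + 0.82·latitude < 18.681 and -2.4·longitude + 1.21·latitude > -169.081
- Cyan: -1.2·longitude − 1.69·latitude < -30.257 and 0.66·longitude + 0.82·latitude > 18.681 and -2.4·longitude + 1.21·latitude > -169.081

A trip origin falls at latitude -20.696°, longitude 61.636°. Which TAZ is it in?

-1.2·61.636 − 1.69·-20.696 = -38.987, which is < -30.257
0.66·61.636 + 0.82·-20.696 = 23.709, which is > 18.681
-2.4·61.636 + 1.21·-20.696 = -172.969, which is < -169.081
This sign pattern matches Blue.

Blue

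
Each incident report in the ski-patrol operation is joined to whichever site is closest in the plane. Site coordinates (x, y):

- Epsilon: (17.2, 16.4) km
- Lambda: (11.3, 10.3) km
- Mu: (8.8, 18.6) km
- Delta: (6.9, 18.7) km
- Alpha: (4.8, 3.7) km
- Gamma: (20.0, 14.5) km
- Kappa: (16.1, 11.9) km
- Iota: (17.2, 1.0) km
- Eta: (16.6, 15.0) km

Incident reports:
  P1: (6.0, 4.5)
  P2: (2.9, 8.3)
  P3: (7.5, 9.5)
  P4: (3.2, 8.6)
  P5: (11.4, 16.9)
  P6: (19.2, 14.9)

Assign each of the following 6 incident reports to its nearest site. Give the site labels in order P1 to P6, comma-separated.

Alpha, Alpha, Lambda, Alpha, Mu, Gamma

P1 → Alpha (d²=2.08)
P2 → Alpha (d²=24.77)
P3 → Lambda (d²=15.08)
P4 → Alpha (d²=26.57)
P5 → Mu (d²=9.65)
P6 → Gamma (d²=0.80)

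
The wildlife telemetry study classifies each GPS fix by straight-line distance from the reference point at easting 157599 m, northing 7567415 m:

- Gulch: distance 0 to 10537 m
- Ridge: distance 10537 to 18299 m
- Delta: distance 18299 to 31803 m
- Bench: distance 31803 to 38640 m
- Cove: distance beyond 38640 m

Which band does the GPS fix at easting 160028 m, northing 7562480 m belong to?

Gulch

Distance = √((160028−157599)² + (7562480−7567415)²) = √(5900041.000 + 24354225.000) = 5500.388 m.
0 ≤ 5500.388 < 10537 → Gulch.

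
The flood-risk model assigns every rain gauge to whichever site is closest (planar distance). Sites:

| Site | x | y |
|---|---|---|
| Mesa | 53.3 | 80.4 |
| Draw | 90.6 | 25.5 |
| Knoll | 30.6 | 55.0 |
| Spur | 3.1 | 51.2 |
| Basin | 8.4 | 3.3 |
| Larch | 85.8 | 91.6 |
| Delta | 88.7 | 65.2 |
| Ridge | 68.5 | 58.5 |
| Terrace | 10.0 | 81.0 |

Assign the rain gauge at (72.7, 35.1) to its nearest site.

Squared distances to each site:
Mesa: 2428.450; Draw: 412.570; Knoll: 2168.420; Spur: 5103.370; Basin: 5145.730; Larch: 3363.860; Delta: 1162.010; Ridge: 565.200; Terrace: 6038.100.
Minimum at Draw.

Draw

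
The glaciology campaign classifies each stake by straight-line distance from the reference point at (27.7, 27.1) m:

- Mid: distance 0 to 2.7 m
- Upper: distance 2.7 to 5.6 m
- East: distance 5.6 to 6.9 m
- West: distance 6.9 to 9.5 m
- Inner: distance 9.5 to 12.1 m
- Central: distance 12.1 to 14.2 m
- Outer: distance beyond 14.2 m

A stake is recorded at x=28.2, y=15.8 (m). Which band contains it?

Inner

Distance = √((28.2−27.7)² + (15.8−27.1)²) = √(0.250 + 127.690) = 11.311 m.
9.5 ≤ 11.311 < 12.1 → Inner.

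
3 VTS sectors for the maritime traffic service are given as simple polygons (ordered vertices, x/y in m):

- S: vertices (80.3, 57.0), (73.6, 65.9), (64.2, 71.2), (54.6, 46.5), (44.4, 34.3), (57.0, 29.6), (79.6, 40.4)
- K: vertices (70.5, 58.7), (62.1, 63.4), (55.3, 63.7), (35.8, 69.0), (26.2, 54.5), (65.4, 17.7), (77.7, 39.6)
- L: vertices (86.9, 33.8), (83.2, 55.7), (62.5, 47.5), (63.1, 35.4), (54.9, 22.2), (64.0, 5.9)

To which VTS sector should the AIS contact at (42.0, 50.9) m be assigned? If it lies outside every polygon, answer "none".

Cast a ray rightward from (42.0, 50.9). For each polygon, the edges (by vertex number in listed order) whose endpoints lie on opposite sides of y = 50.9, where each meets that height, and whether that is right or left of the point:
S: 3–4 at x≈56.31 (right), 7–1 at x≈80.04 (right) → 2 crossings.
K: 5–6 at x≈30.03 (left), 7–1 at x≈73.44 (right) → 1 crossing.
L: 1–2 at x≈84.01 (right), 2–3 at x≈71.08 (right) → 2 crossings.
Only K has an odd count, so the point is inside K.

K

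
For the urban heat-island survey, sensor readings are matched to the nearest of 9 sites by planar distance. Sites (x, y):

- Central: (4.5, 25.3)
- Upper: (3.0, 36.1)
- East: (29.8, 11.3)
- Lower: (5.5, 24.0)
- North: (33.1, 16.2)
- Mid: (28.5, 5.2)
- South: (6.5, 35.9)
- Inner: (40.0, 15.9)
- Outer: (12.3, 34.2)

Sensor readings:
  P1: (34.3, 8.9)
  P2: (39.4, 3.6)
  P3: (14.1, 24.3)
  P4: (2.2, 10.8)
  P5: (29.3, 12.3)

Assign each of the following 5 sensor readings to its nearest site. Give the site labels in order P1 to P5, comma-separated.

East, Mid, Lower, Lower, East

P1 → East (d²=26.01)
P2 → Mid (d²=121.37)
P3 → Lower (d²=74.05)
P4 → Lower (d²=185.13)
P5 → East (d²=1.25)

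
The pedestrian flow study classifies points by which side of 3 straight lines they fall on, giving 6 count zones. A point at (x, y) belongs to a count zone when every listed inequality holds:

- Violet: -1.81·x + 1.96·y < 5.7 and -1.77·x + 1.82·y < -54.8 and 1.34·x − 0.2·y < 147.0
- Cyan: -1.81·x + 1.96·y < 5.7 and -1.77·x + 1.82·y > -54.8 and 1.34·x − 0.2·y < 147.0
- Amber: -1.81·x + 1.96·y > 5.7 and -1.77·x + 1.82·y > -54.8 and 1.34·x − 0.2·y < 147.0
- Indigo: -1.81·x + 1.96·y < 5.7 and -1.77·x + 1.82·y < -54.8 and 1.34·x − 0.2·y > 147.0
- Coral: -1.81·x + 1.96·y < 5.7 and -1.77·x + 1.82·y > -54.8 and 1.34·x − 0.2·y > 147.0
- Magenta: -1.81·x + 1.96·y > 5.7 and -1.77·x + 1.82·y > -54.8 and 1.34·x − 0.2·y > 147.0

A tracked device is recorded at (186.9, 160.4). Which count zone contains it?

Coral

-1.81·186.9 + 1.96·160.4 = -23.905, which is < 5.7
-1.77·186.9 + 1.82·160.4 = -38.885, which is > -54.8
1.34·186.9 − 0.2·160.4 = 218.366, which is > 147.0
This sign pattern matches Coral.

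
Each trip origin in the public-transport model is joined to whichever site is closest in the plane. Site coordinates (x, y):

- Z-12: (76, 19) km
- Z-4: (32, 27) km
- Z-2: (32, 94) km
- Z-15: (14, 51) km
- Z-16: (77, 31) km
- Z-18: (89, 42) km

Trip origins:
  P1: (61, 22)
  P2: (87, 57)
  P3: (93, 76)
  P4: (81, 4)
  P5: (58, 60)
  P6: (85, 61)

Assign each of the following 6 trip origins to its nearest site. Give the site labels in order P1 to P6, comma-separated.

P1 → Z-12 (d²=234.00)
P2 → Z-18 (d²=229.00)
P3 → Z-18 (d²=1172.00)
P4 → Z-12 (d²=250.00)
P5 → Z-16 (d²=1202.00)
P6 → Z-18 (d²=377.00)

Z-12, Z-18, Z-18, Z-12, Z-16, Z-18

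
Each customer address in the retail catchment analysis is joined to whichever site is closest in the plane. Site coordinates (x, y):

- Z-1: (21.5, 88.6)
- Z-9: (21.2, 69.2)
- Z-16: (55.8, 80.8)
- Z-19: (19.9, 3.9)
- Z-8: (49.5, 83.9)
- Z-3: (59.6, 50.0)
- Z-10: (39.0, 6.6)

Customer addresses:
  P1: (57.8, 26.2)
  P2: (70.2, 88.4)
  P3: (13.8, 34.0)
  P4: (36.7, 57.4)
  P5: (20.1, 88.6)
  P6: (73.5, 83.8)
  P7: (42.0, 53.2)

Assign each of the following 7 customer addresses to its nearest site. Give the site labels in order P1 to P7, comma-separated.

P1 → Z-3 (d²=569.68)
P2 → Z-16 (d²=265.12)
P3 → Z-19 (d²=943.22)
P4 → Z-9 (d²=379.49)
P5 → Z-1 (d²=1.96)
P6 → Z-16 (d²=322.29)
P7 → Z-3 (d²=320.00)

Z-3, Z-16, Z-19, Z-9, Z-1, Z-16, Z-3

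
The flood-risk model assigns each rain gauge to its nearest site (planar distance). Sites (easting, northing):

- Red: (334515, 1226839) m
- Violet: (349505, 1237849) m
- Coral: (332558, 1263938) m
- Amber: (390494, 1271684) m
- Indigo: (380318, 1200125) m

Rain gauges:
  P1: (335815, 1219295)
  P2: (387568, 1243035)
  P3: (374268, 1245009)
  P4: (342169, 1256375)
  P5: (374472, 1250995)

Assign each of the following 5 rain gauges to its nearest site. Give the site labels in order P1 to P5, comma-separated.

P1 → Red (d²=58601936.00)
P2 → Amber (d²=829326677.00)
P3 → Violet (d²=664471769.00)
P4 → Coral (d²=149570290.00)
P5 → Amber (d²=684739205.00)

Red, Amber, Violet, Coral, Amber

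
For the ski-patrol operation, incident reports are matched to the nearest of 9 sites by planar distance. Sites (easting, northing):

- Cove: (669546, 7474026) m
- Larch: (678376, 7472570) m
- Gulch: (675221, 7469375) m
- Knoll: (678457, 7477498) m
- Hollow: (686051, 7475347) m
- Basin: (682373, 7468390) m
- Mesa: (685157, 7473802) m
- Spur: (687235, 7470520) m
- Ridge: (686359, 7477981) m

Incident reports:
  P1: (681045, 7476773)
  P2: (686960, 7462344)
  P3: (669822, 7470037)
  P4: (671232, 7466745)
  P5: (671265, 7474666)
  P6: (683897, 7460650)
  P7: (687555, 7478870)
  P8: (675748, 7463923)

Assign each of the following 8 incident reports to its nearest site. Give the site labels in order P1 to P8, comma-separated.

P1 → Knoll (d²=7223369.00)
P2 → Basin (d²=57594685.00)
P3 → Cove (d²=15988297.00)
P4 → Gulch (d²=22829021.00)
P5 → Cove (d²=3364561.00)
P6 → Basin (d²=62230176.00)
P7 → Ridge (d²=2220737.00)
P8 → Gulch (d²=30002033.00)

Knoll, Basin, Cove, Gulch, Cove, Basin, Ridge, Gulch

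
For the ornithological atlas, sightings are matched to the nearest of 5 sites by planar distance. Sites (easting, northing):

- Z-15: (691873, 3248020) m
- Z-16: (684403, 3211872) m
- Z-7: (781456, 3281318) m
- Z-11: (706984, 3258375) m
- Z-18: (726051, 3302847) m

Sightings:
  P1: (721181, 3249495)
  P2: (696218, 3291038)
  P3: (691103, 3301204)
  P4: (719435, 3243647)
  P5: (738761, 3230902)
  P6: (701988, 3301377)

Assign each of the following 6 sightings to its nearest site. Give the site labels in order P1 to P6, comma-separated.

Z-11, Z-18, Z-18, Z-11, Z-11, Z-18

P1 → Z-11 (d²=280409209.00)
P2 → Z-18 (d²=1029460370.00)
P3 → Z-18 (d²=1224062153.00)
P4 → Z-11 (d²=371941385.00)
P5 → Z-11 (d²=1764543458.00)
P6 → Z-18 (d²=581188869.00)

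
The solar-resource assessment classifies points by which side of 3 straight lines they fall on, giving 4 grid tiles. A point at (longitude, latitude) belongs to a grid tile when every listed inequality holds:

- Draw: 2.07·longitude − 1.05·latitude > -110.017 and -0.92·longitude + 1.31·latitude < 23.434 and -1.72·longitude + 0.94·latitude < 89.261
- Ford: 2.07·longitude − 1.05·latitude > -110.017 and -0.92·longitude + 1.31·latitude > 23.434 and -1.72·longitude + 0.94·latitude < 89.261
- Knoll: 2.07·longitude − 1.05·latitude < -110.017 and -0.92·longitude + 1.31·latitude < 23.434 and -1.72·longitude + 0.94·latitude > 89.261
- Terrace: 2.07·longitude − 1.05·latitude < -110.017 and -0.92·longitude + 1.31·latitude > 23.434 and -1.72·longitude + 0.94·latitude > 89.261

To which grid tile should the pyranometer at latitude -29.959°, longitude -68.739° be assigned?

Terrace

2.07·-68.739 − 1.05·-29.959 = -110.833, which is < -110.017
-0.92·-68.739 + 1.31·-29.959 = 23.994, which is > 23.434
-1.72·-68.739 + 0.94·-29.959 = 90.070, which is > 89.261
This sign pattern matches Terrace.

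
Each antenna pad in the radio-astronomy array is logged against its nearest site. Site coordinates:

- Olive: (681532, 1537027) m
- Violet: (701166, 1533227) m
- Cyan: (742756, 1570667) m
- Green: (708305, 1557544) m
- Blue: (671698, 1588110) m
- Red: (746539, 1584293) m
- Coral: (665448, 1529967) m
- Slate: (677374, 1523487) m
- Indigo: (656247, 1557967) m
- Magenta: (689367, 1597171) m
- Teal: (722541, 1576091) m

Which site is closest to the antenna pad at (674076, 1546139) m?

Squared distances to each site:
Olive: 138620480.000; Violet: 900587844.000; Cyan: 5318565184.000; Green: 1301698466.000; Blue: 1767219725.000; Red: 6706614085.000; Coral: 335975968.000; Slate: 523989908.000; Indigo: 457774825.000; Magenta: 2838079705.000; Teal: 3245978529.000.
Minimum at Olive.

Olive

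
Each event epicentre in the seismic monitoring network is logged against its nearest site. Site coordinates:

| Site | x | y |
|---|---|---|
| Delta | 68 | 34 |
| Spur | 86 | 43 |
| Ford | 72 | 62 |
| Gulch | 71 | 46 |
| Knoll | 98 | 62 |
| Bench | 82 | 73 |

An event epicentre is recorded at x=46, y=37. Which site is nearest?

Delta

Squared distances to each site:
Delta: 493.000; Spur: 1636.000; Ford: 1301.000; Gulch: 706.000; Knoll: 3329.000; Bench: 2592.000.
Minimum at Delta.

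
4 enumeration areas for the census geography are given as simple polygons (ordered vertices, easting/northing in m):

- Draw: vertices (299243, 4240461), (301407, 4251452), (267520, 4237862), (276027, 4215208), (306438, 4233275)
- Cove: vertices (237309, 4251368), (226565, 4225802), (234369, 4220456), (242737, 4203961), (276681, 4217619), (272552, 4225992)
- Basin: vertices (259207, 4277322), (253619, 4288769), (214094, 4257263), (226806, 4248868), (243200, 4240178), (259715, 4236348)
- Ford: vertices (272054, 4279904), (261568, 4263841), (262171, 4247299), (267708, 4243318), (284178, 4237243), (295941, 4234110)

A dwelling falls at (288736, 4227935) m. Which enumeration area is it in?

Cast a ray rightward from (288736, 4227935). For each polygon, the edges (by vertex number in listed order) whose endpoints lie on opposite sides of northing = 4227935, where each meets that height, and whether that is right or left of the point:
Draw: 3–4 at easting≈271247.8 (left), 4–5 at easting≈297449.5 (right) → 1 crossing.
Cove: 1–2 at easting≈227461.4 (left), 6–1 at easting≈269853.5 (left) → 0 crossings.
Basin: no edge straddles that height → 0 crossings.
Ford: no edge straddles that height → 0 crossings.
Only Draw has an odd count, so the point is inside Draw.

Draw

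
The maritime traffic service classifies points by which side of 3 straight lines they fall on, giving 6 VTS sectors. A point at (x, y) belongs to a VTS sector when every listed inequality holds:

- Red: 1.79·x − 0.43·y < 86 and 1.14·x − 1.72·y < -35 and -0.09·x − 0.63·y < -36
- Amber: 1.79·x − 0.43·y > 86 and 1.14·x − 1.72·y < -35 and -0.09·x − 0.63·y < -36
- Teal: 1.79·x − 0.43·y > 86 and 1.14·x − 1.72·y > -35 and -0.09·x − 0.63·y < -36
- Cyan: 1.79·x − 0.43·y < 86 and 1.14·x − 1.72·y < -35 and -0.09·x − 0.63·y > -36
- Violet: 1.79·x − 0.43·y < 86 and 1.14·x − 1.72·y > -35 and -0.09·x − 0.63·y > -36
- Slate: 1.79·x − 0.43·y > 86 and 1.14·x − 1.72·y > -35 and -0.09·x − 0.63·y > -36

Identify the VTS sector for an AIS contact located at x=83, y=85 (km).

Amber

1.79·83 − 0.43·85 = 112.020, which is > 86
1.14·83 − 1.72·85 = -51.580, which is < -35
-0.09·83 − 0.63·85 = -61.020, which is < -36
This sign pattern matches Amber.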